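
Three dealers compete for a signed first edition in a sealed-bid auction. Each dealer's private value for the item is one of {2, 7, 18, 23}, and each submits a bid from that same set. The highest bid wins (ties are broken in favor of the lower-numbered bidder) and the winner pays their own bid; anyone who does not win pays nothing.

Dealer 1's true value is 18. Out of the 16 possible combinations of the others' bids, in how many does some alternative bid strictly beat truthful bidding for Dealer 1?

4

Others bid (2, 2): truth gives 0; bid 2 gives 16 > 0. Violating.
Others bid (2, 7): truth gives 0; bid 7 gives 11 > 0. Violating.
Others bid (7, 2): truth gives 0; bid 7 gives 11 > 0. Violating.
Others bid (7, 7): truth gives 0; bid 7 gives 11 > 0. Violating.
Others bid (2, 18): truth gives 0; no alternative beats it.
Others bid (2, 23): truth gives 0; no alternative beats it.
(Checking all 16 profiles: 4 have a profitable deviation, 12 do not.)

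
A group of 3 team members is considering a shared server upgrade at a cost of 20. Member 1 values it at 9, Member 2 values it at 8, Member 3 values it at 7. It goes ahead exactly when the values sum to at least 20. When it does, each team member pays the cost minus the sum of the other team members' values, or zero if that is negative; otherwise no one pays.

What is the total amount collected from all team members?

Total value 24 ≥ cost 20, so it is built.
Member 1: others sum to 15; max(0, 20 - 15) = 5.
Member 2: others sum to 16; max(0, 20 - 16) = 4.
Member 3: others sum to 17; max(0, 20 - 17) = 3.
Total collected = 5 + 4 + 3 = 12.

12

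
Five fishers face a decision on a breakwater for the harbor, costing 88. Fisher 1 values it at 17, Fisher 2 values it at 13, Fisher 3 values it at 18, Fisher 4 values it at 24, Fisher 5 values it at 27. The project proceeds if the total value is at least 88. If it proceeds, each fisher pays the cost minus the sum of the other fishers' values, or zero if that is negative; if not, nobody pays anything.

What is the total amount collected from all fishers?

44

Total value 99 ≥ cost 88, so it is built.
Fisher 1: others sum to 82; max(0, 88 - 82) = 6.
Fisher 2: others sum to 86; max(0, 88 - 86) = 2.
Fisher 3: others sum to 81; max(0, 88 - 81) = 7.
Fisher 4: others sum to 75; max(0, 88 - 75) = 13.
Fisher 5: others sum to 72; max(0, 88 - 72) = 16.
Total collected = 6 + 2 + 7 + 13 + 16 = 44.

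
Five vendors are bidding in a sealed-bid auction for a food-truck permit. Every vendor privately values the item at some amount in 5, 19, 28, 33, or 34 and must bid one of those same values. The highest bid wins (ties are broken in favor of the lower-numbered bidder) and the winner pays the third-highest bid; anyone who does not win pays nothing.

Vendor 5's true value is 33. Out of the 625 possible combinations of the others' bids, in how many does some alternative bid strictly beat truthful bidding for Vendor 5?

108

Others bid (5, 5, 5, 33): truth gives 0; bid 34 gives 28 > 0. Violating.
Others bid (5, 5, 19, 33): truth gives 0; bid 34 gives 14 > 0. Violating.
Others bid (5, 5, 28, 33): truth gives 0; bid 34 gives 5 > 0. Violating.
Others bid (5, 5, 33, 5): truth gives 0; bid 34 gives 28 > 0. Violating.
Others bid (5, 5, 5, 5): truth gives 28; no alternative beats it.
Others bid (5, 5, 5, 19): truth gives 28; no alternative beats it.
(Checking all 625 profiles: 108 have a profitable deviation, 517 do not.)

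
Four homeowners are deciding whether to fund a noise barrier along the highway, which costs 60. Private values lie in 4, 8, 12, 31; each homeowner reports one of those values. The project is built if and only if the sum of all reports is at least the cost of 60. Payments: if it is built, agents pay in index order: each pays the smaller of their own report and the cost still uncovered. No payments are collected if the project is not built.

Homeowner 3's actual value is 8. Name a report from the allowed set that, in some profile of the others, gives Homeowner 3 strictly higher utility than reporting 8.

4

Suppose Homeowner 1 reports 4, Homeowner 2 reports 31 and Homeowner 4 reports 31.
Report 8: project built, pays 8, utility 8 - 8 = 0.
Report 4: project built, pays 4, utility 8 - 4 = 4.
So reporting 4 beats truth here (4 > 0).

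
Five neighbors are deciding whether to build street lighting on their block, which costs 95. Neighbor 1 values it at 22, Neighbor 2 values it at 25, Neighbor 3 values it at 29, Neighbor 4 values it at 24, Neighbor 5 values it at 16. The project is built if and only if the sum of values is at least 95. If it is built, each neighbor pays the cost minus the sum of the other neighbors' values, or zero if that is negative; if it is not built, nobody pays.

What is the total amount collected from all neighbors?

16

Total value 116 ≥ cost 95, so it is built.
Neighbor 1: others sum to 94; max(0, 95 - 94) = 1.
Neighbor 2: others sum to 91; max(0, 95 - 91) = 4.
Neighbor 3: others sum to 87; max(0, 95 - 87) = 8.
Neighbor 4: others sum to 92; max(0, 95 - 92) = 3.
Neighbor 5: others sum to 100; max(0, 95 - 100) = 0.
Total collected = 1 + 4 + 8 + 3 + 0 = 16.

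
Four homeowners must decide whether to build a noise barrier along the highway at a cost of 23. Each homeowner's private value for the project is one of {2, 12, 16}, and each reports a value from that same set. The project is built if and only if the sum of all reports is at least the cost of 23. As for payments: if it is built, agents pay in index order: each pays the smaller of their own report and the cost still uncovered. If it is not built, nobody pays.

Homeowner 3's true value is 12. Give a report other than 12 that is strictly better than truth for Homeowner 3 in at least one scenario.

Suppose Homeowner 1 reports 2, Homeowner 2 reports 12 and Homeowner 4 reports 12.
Report 12: project built, pays 9, utility 12 - 9 = 3.
Report 2: project built, pays 2, utility 12 - 2 = 10.
So reporting 2 beats truth here (10 > 3).

2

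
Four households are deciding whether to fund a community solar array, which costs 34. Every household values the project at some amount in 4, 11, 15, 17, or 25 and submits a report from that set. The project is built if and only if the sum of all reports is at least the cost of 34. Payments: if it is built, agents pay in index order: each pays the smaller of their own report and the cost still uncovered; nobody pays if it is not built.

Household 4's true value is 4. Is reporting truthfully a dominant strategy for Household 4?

Check each profile of the others' reports and compare truth against every alternative report.
Others report (4, 4, 15): truth gives 0, best alternative gives -7.
Others report (4, 15, 4): truth gives 0, best alternative gives -7.
Others report (15, 4, 4): truth gives 0, best alternative gives -7.
Others report (4, 4, 17): truth gives 0, best alternative gives -5.
Others report (4, 17, 4): truth gives 0, best alternative gives -5.
Others report (17, 4, 4): truth gives 0, best alternative gives -5.
(Remaining 119 profiles checked similarly; truth is weakly best in each.)
In every case the truthful report is at least as good as any alternative, so it is a dominant strategy.

Yes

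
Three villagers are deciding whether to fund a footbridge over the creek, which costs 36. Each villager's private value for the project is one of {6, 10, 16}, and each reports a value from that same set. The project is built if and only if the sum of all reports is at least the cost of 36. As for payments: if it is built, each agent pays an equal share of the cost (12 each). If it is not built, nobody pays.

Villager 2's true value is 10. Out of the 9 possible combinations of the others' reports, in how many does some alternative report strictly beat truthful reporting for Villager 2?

2

Others report (10, 16): truth gives -2; report 6 gives 0 > -2. Violating.
Others report (16, 10): truth gives -2; report 6 gives 0 > -2. Violating.
Others report (6, 6): truth gives 0; no alternative beats it.
Others report (6, 10): truth gives 0; no alternative beats it.
(Checking all 9 profiles: 2 have a profitable deviation, 7 do not.)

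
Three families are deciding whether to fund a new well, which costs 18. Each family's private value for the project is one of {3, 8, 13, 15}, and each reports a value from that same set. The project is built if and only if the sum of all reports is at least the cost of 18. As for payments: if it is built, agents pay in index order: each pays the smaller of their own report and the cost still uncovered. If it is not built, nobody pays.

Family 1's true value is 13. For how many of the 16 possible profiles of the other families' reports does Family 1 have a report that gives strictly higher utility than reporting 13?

Others report (3, 8): truth gives 0; report 8 gives 5 > 0. Violating.
Others report (3, 13): truth gives 0; report 3 gives 10 > 0. Violating.
Others report (3, 15): truth gives 0; report 3 gives 10 > 0. Violating.
Others report (8, 3): truth gives 0; report 8 gives 5 > 0. Violating.
Others report (3, 3): truth gives 0; no alternative beats it.
(Checking all 16 profiles: 15 have a profitable deviation, 1 does not.)

15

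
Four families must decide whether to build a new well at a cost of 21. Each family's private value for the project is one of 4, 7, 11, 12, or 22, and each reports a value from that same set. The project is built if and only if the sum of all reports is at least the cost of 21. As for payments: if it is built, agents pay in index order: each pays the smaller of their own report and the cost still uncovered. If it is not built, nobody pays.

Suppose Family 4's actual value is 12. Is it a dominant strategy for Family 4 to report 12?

Check each profile of the others' reports and compare truth against every alternative report.
Others report (4, 4, 22): truth gives 12, best alternative gives 12.
Others report (4, 7, 11): truth gives 12, best alternative gives 12.
Others report (4, 7, 12): truth gives 12, best alternative gives 12.
Others report (4, 7, 22): truth gives 12, best alternative gives 12.
Others report (4, 11, 7): truth gives 12, best alternative gives 12.
Others report (4, 11, 11): truth gives 12, best alternative gives 12.
(Remaining 119 profiles checked similarly; truth is weakly best in each.)
In every case the truthful report is at least as good as any alternative, so it is a dominant strategy.

Yes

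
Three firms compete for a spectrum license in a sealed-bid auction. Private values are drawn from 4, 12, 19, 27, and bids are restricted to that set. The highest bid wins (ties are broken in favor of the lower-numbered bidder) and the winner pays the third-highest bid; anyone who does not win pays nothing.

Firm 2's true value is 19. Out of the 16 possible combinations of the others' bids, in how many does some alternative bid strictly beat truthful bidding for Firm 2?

4

Others bid (4, 27): truth gives 0; bid 27 gives 15 > 0. Violating.
Others bid (12, 27): truth gives 0; bid 27 gives 7 > 0. Violating.
Others bid (19, 4): truth gives 0; bid 27 gives 15 > 0. Violating.
Others bid (19, 12): truth gives 0; bid 27 gives 7 > 0. Violating.
Others bid (4, 4): truth gives 15; no alternative beats it.
Others bid (4, 12): truth gives 15; no alternative beats it.
(Checking all 16 profiles: 4 have a profitable deviation, 12 do not.)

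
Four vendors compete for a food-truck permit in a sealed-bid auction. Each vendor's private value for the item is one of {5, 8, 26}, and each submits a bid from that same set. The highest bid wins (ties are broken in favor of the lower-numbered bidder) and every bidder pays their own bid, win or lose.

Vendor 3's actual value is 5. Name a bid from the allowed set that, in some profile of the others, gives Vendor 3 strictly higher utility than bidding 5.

8

Suppose Vendor 1 bids 5, Vendor 2 bids 5 and Vendor 4 bids 5.
Bid 5: loses but pays 5, utility -5.
Bid 8: wins, pays 8, utility 5 - 8 = -3.
So bidding 8 beats truth here (-3 > -5).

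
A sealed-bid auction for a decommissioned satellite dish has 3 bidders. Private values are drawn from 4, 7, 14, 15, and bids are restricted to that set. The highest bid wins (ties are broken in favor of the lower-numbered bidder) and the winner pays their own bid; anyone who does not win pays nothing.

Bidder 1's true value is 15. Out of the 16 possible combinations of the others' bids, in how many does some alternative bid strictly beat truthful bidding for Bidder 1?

9

Others bid (4, 4): truth gives 0; bid 4 gives 11 > 0. Violating.
Others bid (4, 7): truth gives 0; bid 7 gives 8 > 0. Violating.
Others bid (4, 14): truth gives 0; bid 14 gives 1 > 0. Violating.
Others bid (7, 4): truth gives 0; bid 7 gives 8 > 0. Violating.
Others bid (4, 15): truth gives 0; no alternative beats it.
Others bid (7, 15): truth gives 0; no alternative beats it.
(Checking all 16 profiles: 9 have a profitable deviation, 7 do not.)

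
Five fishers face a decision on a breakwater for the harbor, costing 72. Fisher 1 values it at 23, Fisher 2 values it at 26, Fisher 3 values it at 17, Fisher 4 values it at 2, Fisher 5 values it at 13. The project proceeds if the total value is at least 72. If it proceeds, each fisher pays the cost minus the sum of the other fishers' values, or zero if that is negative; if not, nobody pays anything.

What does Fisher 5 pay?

Total value 81 ≥ cost 72, so the project is built.
The other fishers' values sum to 68.
Cost minus that sum is 72 - 68 = 4.

4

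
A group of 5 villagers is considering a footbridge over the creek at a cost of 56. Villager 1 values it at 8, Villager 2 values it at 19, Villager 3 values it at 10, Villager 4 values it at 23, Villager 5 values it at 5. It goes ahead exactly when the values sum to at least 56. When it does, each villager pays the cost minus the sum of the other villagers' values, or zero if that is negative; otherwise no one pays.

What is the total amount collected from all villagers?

Total value 65 ≥ cost 56, so it is built.
Villager 1: others sum to 57; max(0, 56 - 57) = 0.
Villager 2: others sum to 46; max(0, 56 - 46) = 10.
Villager 3: others sum to 55; max(0, 56 - 55) = 1.
Villager 4: others sum to 42; max(0, 56 - 42) = 14.
Villager 5: others sum to 60; max(0, 56 - 60) = 0.
Total collected = 0 + 10 + 1 + 14 + 0 = 25.

25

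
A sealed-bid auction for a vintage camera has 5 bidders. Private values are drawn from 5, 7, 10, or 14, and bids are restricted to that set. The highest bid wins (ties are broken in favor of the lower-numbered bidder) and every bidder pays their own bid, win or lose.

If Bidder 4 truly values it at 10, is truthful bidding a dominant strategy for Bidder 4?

Consider the case where Bidder 1 bids 5, Bidder 2 bids 5, Bidder 3 bids 5 and Bidder 5 bids 5.
Truthful bid 10: wins, pays 10, utility 10 - 10 = 0.
Bid 7 instead: wins, pays 7, utility 10 - 7 = 3.
Since 3 > 0, bidding 7 is strictly better here, so truthful bidding is not dominant.

No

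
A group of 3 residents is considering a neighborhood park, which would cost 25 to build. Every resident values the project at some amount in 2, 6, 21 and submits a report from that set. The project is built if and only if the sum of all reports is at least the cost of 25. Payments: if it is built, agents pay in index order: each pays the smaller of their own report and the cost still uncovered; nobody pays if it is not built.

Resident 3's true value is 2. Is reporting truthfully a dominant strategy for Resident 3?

Yes

Check each profile of the others' reports and compare truth against every alternative report.
Others report (6, 21): truth gives 2, best alternative gives 2.
Others report (21, 6): truth gives 2, best alternative gives 2.
Others report (21, 21): truth gives 2, best alternative gives 2.
Others report (2, 2): truth gives 0, best alternative gives 0.
Others report (2, 6): truth gives 0, best alternative gives 0.
Others report (2, 21): truth gives 0, best alternative gives 0.
(Remaining 3 profiles checked similarly; truth is weakly best in each.)
In every case the truthful report is at least as good as any alternative, so it is a dominant strategy.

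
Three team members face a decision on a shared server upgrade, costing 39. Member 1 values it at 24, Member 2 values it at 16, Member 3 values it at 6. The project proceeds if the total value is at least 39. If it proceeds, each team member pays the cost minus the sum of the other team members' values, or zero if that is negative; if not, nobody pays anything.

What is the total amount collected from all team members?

Total value 46 ≥ cost 39, so it is built.
Member 1: others sum to 22; max(0, 39 - 22) = 17.
Member 2: others sum to 30; max(0, 39 - 30) = 9.
Member 3: others sum to 40; max(0, 39 - 40) = 0.
Total collected = 17 + 9 + 0 = 26.

26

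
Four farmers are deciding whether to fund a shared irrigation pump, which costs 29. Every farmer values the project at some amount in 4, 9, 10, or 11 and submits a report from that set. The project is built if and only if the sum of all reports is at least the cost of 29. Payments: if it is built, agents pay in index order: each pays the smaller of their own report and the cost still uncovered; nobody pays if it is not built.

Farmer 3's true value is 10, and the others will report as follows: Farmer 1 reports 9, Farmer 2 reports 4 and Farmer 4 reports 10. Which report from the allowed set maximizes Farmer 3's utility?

9

Report 4: project not built, utility 0.
Report 9: project built, pays 9, utility 10 - 9 = 1.
Report 10: project built, pays 10, utility 10 - 10 = 0.
Report 11: project built, pays 11, utility 10 - 11 = -1.
The best choice is 9 with utility 1.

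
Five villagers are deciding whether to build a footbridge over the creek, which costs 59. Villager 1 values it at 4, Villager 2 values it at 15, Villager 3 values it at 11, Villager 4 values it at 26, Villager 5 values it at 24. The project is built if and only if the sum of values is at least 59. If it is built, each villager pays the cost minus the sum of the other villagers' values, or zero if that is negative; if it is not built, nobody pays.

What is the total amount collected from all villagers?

8

Total value 80 ≥ cost 59, so it is built.
Villager 1: others sum to 76; max(0, 59 - 76) = 0.
Villager 2: others sum to 65; max(0, 59 - 65) = 0.
Villager 3: others sum to 69; max(0, 59 - 69) = 0.
Villager 4: others sum to 54; max(0, 59 - 54) = 5.
Villager 5: others sum to 56; max(0, 59 - 56) = 3.
Total collected = 0 + 0 + 0 + 5 + 3 = 8.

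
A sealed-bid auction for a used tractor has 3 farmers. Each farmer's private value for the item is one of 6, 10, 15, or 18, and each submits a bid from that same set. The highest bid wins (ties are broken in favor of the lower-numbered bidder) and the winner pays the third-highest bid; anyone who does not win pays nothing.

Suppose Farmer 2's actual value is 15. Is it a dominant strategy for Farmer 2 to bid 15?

No

Consider the case where Farmer 1 bids 6 and Farmer 3 bids 18.
Truthful bid 15: loses, pays 0, utility 0.
Bid 18 instead: wins, pays 6, utility 15 - 6 = 9.
Since 9 > 0, bidding 18 is strictly better here, so truthful bidding is not dominant.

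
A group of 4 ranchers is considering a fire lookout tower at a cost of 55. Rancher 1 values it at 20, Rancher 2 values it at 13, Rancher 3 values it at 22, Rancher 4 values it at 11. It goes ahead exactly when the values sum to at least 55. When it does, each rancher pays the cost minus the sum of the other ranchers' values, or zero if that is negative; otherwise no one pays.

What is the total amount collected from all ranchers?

Total value 66 ≥ cost 55, so it is built.
Rancher 1: others sum to 46; max(0, 55 - 46) = 9.
Rancher 2: others sum to 53; max(0, 55 - 53) = 2.
Rancher 3: others sum to 44; max(0, 55 - 44) = 11.
Rancher 4: others sum to 55; max(0, 55 - 55) = 0.
Total collected = 9 + 2 + 11 + 0 = 22.

22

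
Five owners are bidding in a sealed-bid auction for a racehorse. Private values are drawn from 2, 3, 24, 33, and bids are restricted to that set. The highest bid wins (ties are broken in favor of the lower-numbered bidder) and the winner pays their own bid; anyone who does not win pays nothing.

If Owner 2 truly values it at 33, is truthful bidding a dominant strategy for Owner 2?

Consider the case where Owner 1 bids 2, Owner 3 bids 2, Owner 4 bids 2 and Owner 5 bids 2.
Truthful bid 33: wins, pays 33, utility 33 - 33 = 0.
Bid 3 instead: wins, pays 3, utility 33 - 3 = 30.
Since 30 > 0, bidding 3 is strictly better here, so truthful bidding is not dominant.

No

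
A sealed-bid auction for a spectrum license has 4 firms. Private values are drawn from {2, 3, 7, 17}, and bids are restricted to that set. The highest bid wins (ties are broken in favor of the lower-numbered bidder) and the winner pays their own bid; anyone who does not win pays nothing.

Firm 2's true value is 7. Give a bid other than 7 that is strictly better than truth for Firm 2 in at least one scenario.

Suppose Firm 1 bids 2, Firm 3 bids 2 and Firm 4 bids 2.
Bid 7: wins, pays 7, utility 7 - 7 = 0.
Bid 3: wins, pays 3, utility 7 - 3 = 4.
So bidding 3 beats truth here (4 > 0).

3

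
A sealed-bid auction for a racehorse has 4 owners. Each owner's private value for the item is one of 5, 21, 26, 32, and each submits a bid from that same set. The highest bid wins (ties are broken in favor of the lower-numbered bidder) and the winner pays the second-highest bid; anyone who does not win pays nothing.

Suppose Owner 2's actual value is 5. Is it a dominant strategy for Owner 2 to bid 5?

Check each profile of the others' bids and compare truth against every alternative bid.
Others bid (5, 5, 21): truth gives 0, best alternative gives -16.
Others bid (5, 21, 5): truth gives 0, best alternative gives -16.
Others bid (5, 21, 21): truth gives 0, best alternative gives -16.
Others bid (5, 5, 5): truth gives 0, best alternative gives 0.
Others bid (5, 5, 26): truth gives 0, best alternative gives 0.
Others bid (5, 5, 32): truth gives 0, best alternative gives 0.
(Remaining 58 profiles checked similarly; truth is weakly best in each.)
In every case the truthful bid is at least as good as any alternative, so it is a dominant strategy.

Yes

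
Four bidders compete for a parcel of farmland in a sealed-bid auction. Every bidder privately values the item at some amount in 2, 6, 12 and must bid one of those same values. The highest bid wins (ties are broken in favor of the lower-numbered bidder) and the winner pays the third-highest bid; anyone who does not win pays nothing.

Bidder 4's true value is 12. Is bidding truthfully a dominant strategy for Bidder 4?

Yes

Check each profile of the others' bids and compare truth against every alternative bid.
Others bid (2, 2, 6): truth gives 10, best alternative gives 0.
Others bid (2, 6, 2): truth gives 10, best alternative gives 0.
Others bid (6, 2, 2): truth gives 10, best alternative gives 0.
Others bid (2, 6, 6): truth gives 6, best alternative gives 0.
Others bid (6, 2, 6): truth gives 6, best alternative gives 0.
Others bid (6, 6, 2): truth gives 6, best alternative gives 0.
(Remaining 21 profiles checked similarly; truth is weakly best in each.)
In every case the truthful bid is at least as good as any alternative, so it is a dominant strategy.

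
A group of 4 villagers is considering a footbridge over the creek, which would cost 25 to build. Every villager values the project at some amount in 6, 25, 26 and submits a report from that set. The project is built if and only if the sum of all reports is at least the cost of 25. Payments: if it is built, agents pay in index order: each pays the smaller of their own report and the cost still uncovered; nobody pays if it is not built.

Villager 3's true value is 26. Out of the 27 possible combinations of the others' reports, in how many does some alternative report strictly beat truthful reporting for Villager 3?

2

Others report (6, 6, 25): truth gives 13; report 6 gives 20 > 13. Violating.
Others report (6, 6, 26): truth gives 13; report 6 gives 20 > 13. Violating.
Others report (6, 6, 6): truth gives 13; no alternative beats it.
Others report (6, 25, 6): truth gives 26; no alternative beats it.
(Checking all 27 profiles: 2 have a profitable deviation, 25 do not.)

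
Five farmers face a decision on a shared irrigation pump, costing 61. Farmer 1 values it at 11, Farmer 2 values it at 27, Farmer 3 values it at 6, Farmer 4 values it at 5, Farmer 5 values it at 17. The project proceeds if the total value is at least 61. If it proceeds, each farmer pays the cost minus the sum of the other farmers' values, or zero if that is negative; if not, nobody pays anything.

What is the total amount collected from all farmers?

Total value 66 ≥ cost 61, so it is built.
Farmer 1: others sum to 55; max(0, 61 - 55) = 6.
Farmer 2: others sum to 39; max(0, 61 - 39) = 22.
Farmer 3: others sum to 60; max(0, 61 - 60) = 1.
Farmer 4: others sum to 61; max(0, 61 - 61) = 0.
Farmer 5: others sum to 49; max(0, 61 - 49) = 12.
Total collected = 6 + 22 + 1 + 0 + 12 = 41.

41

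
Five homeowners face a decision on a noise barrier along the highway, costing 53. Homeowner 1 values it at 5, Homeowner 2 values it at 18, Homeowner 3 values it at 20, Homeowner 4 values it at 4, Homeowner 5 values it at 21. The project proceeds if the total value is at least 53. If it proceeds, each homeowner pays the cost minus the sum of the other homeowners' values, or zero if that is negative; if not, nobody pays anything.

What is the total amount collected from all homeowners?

Total value 68 ≥ cost 53, so it is built.
Homeowner 1: others sum to 63; max(0, 53 - 63) = 0.
Homeowner 2: others sum to 50; max(0, 53 - 50) = 3.
Homeowner 3: others sum to 48; max(0, 53 - 48) = 5.
Homeowner 4: others sum to 64; max(0, 53 - 64) = 0.
Homeowner 5: others sum to 47; max(0, 53 - 47) = 6.
Total collected = 0 + 3 + 5 + 0 + 6 = 14.

14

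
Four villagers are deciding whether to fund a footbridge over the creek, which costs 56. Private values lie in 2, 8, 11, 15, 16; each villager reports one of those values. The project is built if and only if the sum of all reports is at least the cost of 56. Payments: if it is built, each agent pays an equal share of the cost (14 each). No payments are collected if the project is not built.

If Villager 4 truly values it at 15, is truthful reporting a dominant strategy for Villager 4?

Consider the case where Villager 1 reports 8, Villager 2 reports 16 and Villager 3 reports 16.
Truthful report 15: project not built, utility 0.
Report 16 instead: project built, pays 14, utility 15 - 14 = 1.
Since 1 > 0, reporting 16 is strictly better here, so truthful reporting is not dominant.

No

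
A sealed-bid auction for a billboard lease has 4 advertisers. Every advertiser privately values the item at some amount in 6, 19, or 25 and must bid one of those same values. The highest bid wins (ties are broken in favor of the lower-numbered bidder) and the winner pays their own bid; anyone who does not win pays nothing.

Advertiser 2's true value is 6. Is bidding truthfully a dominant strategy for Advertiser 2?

Yes

Check each profile of the others' bids and compare truth against every alternative bid.
Others bid (6, 6, 6): truth gives 0, best alternative gives -13.
Others bid (6, 6, 19): truth gives 0, best alternative gives -13.
Others bid (6, 19, 6): truth gives 0, best alternative gives -13.
Others bid (6, 19, 19): truth gives 0, best alternative gives -13.
Others bid (6, 6, 25): truth gives 0, best alternative gives 0.
Others bid (6, 19, 25): truth gives 0, best alternative gives 0.
(Remaining 21 profiles checked similarly; truth is weakly best in each.)
In every case the truthful bid is at least as good as any alternative, so it is a dominant strategy.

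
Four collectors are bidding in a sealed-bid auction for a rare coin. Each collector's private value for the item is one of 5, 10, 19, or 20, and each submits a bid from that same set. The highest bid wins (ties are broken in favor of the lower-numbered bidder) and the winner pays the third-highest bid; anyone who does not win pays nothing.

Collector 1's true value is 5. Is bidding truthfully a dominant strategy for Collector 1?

Yes

Check each profile of the others' bids and compare truth against every alternative bid.
Others bid (5, 10, 10): truth gives 0, best alternative gives -5.
Others bid (10, 5, 10): truth gives 0, best alternative gives -5.
Others bid (10, 10, 5): truth gives 0, best alternative gives -5.
Others bid (10, 10, 10): truth gives 0, best alternative gives -5.
Others bid (5, 5, 5): truth gives 0, best alternative gives 0.
Others bid (5, 5, 10): truth gives 0, best alternative gives 0.
(Remaining 58 profiles checked similarly; truth is weakly best in each.)
In every case the truthful bid is at least as good as any alternative, so it is a dominant strategy.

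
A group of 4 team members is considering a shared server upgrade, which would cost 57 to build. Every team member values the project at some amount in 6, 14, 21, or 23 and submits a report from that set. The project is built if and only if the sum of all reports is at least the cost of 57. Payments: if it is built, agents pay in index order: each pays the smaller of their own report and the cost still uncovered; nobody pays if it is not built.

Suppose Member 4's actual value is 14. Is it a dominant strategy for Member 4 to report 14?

Check each profile of the others' reports and compare truth against every alternative report.
Others report (14, 21, 23): truth gives 14, best alternative gives 14.
Others report (14, 23, 21): truth gives 14, best alternative gives 14.
Others report (14, 23, 23): truth gives 14, best alternative gives 14.
Others report (21, 14, 23): truth gives 14, best alternative gives 14.
Others report (21, 21, 21): truth gives 14, best alternative gives 14.
Others report (21, 21, 23): truth gives 14, best alternative gives 14.
(Remaining 58 profiles checked similarly; truth is weakly best in each.)
In every case the truthful report is at least as good as any alternative, so it is a dominant strategy.

Yes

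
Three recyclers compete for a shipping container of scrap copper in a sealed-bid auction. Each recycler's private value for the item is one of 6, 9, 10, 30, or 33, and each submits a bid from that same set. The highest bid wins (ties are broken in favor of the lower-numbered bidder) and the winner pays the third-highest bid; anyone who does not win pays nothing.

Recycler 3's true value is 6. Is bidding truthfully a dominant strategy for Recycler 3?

Check each profile of the others' bids and compare truth against every alternative bid.
Others bid (6, 6): truth gives 0, best alternative gives 0.
Others bid (6, 9): truth gives 0, best alternative gives 0.
Others bid (6, 10): truth gives 0, best alternative gives 0.
Others bid (6, 30): truth gives 0, best alternative gives 0.
Others bid (6, 33): truth gives 0, best alternative gives 0.
Others bid (9, 6): truth gives 0, best alternative gives 0.
(Remaining 19 profiles checked similarly; truth is weakly best in each.)
In every case the truthful bid is at least as good as any alternative, so it is a dominant strategy.

Yes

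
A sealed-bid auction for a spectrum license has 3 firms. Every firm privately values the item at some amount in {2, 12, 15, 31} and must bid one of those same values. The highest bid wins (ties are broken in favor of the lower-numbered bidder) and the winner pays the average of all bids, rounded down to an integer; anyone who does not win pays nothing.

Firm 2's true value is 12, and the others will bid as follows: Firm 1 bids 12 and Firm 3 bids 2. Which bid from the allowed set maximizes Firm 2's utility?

Bid 2: loses, pays 0, utility 0.
Bid 12: loses, pays 0, utility 0.
Bid 15: wins, pays 9, utility 12 - 9 = 3.
Bid 31: wins, pays 15, utility 12 - 15 = -3.
The best choice is 15 with utility 3.

15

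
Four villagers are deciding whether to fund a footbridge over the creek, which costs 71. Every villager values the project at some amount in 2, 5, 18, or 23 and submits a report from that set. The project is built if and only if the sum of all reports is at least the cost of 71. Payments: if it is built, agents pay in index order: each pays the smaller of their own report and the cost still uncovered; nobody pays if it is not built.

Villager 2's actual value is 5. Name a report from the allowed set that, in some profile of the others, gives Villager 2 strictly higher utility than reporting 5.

Suppose Villager 1 reports 23, Villager 3 reports 23 and Villager 4 reports 23.
Report 5: project built, pays 5, utility 5 - 5 = 0.
Report 2: project built, pays 2, utility 5 - 2 = 3.
So reporting 2 beats truth here (3 > 0).

2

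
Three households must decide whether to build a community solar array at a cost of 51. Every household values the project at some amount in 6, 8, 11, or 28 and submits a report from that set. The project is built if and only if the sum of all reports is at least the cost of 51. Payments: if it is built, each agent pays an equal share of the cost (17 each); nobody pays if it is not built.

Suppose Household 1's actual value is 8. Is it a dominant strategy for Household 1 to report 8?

Yes

Check each profile of the others' reports and compare truth against every alternative report.
Others report (28, 28): truth gives -9, best alternative gives -9.
Others report (6, 6): truth gives 0, best alternative gives 0.
Others report (6, 8): truth gives 0, best alternative gives 0.
Others report (6, 11): truth gives 0, best alternative gives 0.
Others report (6, 28): truth gives 0, best alternative gives 0.
Others report (8, 6): truth gives 0, best alternative gives 0.
(Remaining 10 profiles checked similarly; truth is weakly best in each.)
In every case the truthful report is at least as good as any alternative, so it is a dominant strategy.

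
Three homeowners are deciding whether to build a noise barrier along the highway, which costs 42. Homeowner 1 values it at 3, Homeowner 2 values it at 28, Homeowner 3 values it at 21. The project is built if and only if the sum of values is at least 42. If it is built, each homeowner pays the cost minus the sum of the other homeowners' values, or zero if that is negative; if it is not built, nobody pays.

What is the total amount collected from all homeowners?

Total value 52 ≥ cost 42, so it is built.
Homeowner 1: others sum to 49; max(0, 42 - 49) = 0.
Homeowner 2: others sum to 24; max(0, 42 - 24) = 18.
Homeowner 3: others sum to 31; max(0, 42 - 31) = 11.
Total collected = 0 + 18 + 11 = 29.

29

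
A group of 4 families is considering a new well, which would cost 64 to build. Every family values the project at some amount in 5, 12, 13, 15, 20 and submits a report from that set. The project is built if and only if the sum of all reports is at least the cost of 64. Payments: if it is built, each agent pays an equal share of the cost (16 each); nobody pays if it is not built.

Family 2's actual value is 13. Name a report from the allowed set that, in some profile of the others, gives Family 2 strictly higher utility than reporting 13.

5

Suppose Family 1 reports 12, Family 3 reports 20 and Family 4 reports 20.
Report 13: project built, pays 16, utility 13 - 16 = -3.
Report 5: project not built, utility 0.
So reporting 5 beats truth here (0 > -3).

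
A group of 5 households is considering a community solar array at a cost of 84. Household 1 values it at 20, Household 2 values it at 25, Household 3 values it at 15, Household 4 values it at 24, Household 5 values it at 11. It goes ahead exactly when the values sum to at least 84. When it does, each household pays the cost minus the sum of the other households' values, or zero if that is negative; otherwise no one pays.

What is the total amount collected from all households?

40

Total value 95 ≥ cost 84, so it is built.
Household 1: others sum to 75; max(0, 84 - 75) = 9.
Household 2: others sum to 70; max(0, 84 - 70) = 14.
Household 3: others sum to 80; max(0, 84 - 80) = 4.
Household 4: others sum to 71; max(0, 84 - 71) = 13.
Household 5: others sum to 84; max(0, 84 - 84) = 0.
Total collected = 9 + 14 + 4 + 13 + 0 = 40.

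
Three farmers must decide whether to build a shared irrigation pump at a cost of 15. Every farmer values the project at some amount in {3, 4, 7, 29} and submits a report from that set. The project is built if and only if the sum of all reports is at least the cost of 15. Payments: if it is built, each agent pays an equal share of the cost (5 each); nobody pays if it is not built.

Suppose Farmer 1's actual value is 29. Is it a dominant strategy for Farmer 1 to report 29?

Yes

Check each profile of the others' reports and compare truth against every alternative report.
Others report (3, 3): truth gives 24, best alternative gives 0.
Others report (3, 4): truth gives 24, best alternative gives 0.
Others report (4, 3): truth gives 24, best alternative gives 0.
Others report (3, 7): truth gives 24, best alternative gives 24.
Others report (3, 29): truth gives 24, best alternative gives 24.
Others report (4, 4): truth gives 24, best alternative gives 24.
(Remaining 10 profiles checked similarly; truth is weakly best in each.)
In every case the truthful report is at least as good as any alternative, so it is a dominant strategy.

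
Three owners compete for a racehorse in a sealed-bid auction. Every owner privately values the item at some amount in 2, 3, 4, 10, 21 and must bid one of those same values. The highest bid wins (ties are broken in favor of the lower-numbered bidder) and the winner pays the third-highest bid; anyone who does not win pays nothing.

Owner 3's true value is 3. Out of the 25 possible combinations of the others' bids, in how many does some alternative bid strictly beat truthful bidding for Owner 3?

Others bid (2, 3): truth gives 0; bid 4 gives 1 > 0. Violating.
Others bid (2, 4): truth gives 0; bid 10 gives 1 > 0. Violating.
Others bid (2, 10): truth gives 0; bid 21 gives 1 > 0. Violating.
Others bid (3, 2): truth gives 0; bid 4 gives 1 > 0. Violating.
Others bid (2, 2): truth gives 1; no alternative beats it.
Others bid (2, 21): truth gives 0; no alternative beats it.
(Checking all 25 profiles: 6 have a profitable deviation, 19 do not.)

6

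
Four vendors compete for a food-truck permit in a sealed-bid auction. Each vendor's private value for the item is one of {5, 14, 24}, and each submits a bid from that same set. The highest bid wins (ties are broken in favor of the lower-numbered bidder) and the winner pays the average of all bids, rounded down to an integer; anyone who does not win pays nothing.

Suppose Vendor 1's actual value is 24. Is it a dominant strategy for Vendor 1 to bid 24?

Consider the case where Vendor 2 bids 5, Vendor 3 bids 5 and Vendor 4 bids 5.
Truthful bid 24: wins, pays 9, utility 24 - 9 = 15.
Bid 5 instead: wins, pays 5, utility 24 - 5 = 19.
Since 19 > 15, bidding 5 is strictly better here, so truthful bidding is not dominant.

No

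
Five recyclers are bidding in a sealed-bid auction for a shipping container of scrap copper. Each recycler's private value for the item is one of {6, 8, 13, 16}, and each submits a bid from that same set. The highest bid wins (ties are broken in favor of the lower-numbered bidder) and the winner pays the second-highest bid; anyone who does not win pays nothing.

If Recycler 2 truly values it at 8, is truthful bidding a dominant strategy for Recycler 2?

Check each profile of the others' bids and compare truth against every alternative bid.
Others bid (6, 6, 6, 6): truth gives 2, best alternative gives 2.
Others bid (6, 6, 6, 8): truth gives 0, best alternative gives 0.
Others bid (6, 6, 6, 13): truth gives 0, best alternative gives 0.
Others bid (6, 6, 6, 16): truth gives 0, best alternative gives 0.
Others bid (6, 6, 8, 6): truth gives 0, best alternative gives 0.
Others bid (6, 6, 8, 8): truth gives 0, best alternative gives 0.
(Remaining 250 profiles checked similarly; truth is weakly best in each.)
In every case the truthful bid is at least as good as any alternative, so it is a dominant strategy.

Yes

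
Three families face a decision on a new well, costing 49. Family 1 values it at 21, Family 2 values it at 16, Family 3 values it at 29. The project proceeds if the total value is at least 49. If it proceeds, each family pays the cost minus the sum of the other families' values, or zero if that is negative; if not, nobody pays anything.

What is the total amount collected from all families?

16

Total value 66 ≥ cost 49, so it is built.
Family 1: others sum to 45; max(0, 49 - 45) = 4.
Family 2: others sum to 50; max(0, 49 - 50) = 0.
Family 3: others sum to 37; max(0, 49 - 37) = 12.
Total collected = 4 + 0 + 12 = 16.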